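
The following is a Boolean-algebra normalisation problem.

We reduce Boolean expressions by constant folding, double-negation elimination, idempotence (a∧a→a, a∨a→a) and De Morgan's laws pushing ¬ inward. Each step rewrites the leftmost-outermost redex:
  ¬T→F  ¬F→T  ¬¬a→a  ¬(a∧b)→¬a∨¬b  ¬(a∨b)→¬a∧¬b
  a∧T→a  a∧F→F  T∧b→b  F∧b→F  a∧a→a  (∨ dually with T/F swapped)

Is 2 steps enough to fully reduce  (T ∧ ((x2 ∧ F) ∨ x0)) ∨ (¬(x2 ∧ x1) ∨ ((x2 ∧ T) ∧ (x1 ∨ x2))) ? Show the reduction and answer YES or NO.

  start: (T ∧ ((x2 ∧ F) ∨ x0)) ∨ (¬(x2 ∧ x1) ∨ ((x2 ∧ T) ∧ (x1 ∨ x2)))
  [1] ((x2 ∧ F) ∨ x0) ∨ (¬(x2 ∧ x1) ∨ ((x2 ∧ T) ∧ (x1 ∨ x2)))
  [2] (F ∨ x0) ∨ (¬(x2 ∧ x1) ∨ ((x2 ∧ T) ∧ (x1 ∨ x2)))

Answer: NO — after 2 steps the term is (F ∨ x0) ∨ (¬(x2 ∧ x1) ∨ ((x2 ∧ T) ∧ (x1 ∨ x2))), not yet normal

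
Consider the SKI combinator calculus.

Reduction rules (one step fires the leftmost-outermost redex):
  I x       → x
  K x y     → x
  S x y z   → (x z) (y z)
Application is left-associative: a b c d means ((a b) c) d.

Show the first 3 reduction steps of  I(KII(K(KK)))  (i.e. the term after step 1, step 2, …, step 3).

  start: I(KII(K(KK)))
  →1  KII(K(KK))
  →2  I(K(KK))
  →3  K(KK)

Answer: after 3 steps: K(KK)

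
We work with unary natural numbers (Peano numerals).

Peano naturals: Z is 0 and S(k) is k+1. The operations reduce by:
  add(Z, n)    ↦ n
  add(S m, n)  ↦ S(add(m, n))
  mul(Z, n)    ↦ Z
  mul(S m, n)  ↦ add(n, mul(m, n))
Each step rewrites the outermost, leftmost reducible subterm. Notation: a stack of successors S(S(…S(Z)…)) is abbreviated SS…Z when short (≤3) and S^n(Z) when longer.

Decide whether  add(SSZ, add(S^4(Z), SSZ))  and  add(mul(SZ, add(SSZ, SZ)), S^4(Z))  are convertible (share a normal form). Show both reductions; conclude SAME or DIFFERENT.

Answer: DIFFERENT — A ⇓ S^8(Z), B ⇓ S^7(Z)

Derivation:
Term A:
  start: add(SSZ, add(S^4(Z), SSZ))
  [1] S(add(SZ, add(S^4(Z), SSZ)))
  [2] S(S(add(Z, add(S^4(Z), SSZ))))
  [3] S(S(add(S^4(Z), SSZ)))
  [4] S(S(S(add(SSSZ, SSZ))))
  [5] S(S(S(S(add(SSZ, SSZ)))))
  [6] S(S(S(S(S(add(SZ, SSZ))))))
  [7] S(S(S(S(S(S(add(Z, SSZ)))))))
  [8] S^8(Z)

Term B:
  start: add(mul(SZ, add(SSZ, SZ)), S^4(Z))
  [1] add(add(add(SSZ, SZ), mul(Z, add(SSZ, SZ))), S^4(Z))
  [2] add(add(S(add(SZ, SZ)), mul(Z, add(SSZ, SZ))), S^4(Z))
  [3] add(S(add(add(SZ, SZ), mul(Z, add(SSZ, SZ)))), S^4(Z))
  [4] S(add(add(add(SZ, SZ), mul(Z, add(SSZ, SZ))), S^4(Z)))
  [5] S(add(add(S(add(Z, SZ)), mul(Z, add(SSZ, SZ))), S^4(Z)))
  [6] S(add(S(add(add(Z, SZ), mul(Z, add(SSZ, SZ)))), S^4(Z)))
  [7] S(S(add(add(add(Z, SZ), mul(Z, add(SSZ, SZ))), S^4(Z))))
  [8] S(S(add(add(SZ, mul(Z, add(SSZ, SZ))), S^4(Z))))
  [9] S(S(add(S(add(Z, mul(Z, add(SSZ, SZ)))), S^4(Z))))
  [10] S(S(S(add(add(Z, mul(Z, add(SSZ, SZ))), S^4(Z)))))
  [11] S(S(S(add(mul(Z, add(SSZ, SZ)), S^4(Z)))))
  [12] S(S(S(add(Z, S^4(Z)))))
  [13] S^7(Z)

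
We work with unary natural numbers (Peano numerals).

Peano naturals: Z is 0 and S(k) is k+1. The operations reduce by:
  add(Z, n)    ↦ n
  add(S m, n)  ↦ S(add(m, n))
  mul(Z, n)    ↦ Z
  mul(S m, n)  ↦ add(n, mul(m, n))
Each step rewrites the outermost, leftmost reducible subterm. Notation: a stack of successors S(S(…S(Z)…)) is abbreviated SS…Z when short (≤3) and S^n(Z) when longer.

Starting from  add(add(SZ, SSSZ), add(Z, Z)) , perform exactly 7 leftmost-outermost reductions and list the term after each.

Answer: after 7 steps: S(S(S(S(add(Z, Z)))))

Working:
  start: add(add(SZ, SSSZ), add(Z, Z))
  step 1: add(S(add(Z, SSSZ)), add(Z, Z))
  step 2: S(add(add(Z, SSSZ), add(Z, Z)))
  step 3: S(add(SSSZ, add(Z, Z)))
  step 4: S(S(add(SSZ, add(Z, Z))))
  step 5: S(S(S(add(SZ, add(Z, Z)))))
  step 6: S(S(S(S(add(Z, add(Z, Z))))))
  step 7: S(S(S(S(add(Z, Z)))))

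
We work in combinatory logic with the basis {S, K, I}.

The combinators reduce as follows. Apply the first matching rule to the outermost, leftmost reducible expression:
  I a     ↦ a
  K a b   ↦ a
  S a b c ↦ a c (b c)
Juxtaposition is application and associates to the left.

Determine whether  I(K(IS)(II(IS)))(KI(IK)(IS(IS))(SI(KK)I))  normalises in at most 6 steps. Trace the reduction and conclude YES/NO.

Answer: NO — after 6 steps the term is S(S(IS)(SI(KK)I)), not yet normal

Derivation:
  start: I(K(IS)(II(IS)))(KI(IK)(IS(IS))(SI(KK)I))
  →1  K(IS)(II(IS))(KI(IK)(IS(IS))(SI(KK)I))
  →2  IS(KI(IK)(IS(IS))(SI(KK)I))
  →3  S(KI(IK)(IS(IS))(SI(KK)I))
  →4  S(I(IS(IS))(SI(KK)I))
  →5  S(IS(IS)(SI(KK)I))
  →6  S(S(IS)(SI(KK)I))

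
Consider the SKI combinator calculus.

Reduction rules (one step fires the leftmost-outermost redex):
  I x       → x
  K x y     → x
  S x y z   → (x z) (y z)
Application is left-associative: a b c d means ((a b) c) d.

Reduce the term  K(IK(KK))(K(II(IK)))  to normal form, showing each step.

  start: K(IK(KK))(K(II(IK)))
  [1] IK(KK)
  [2] K(KK)

Answer: normal form = K(KK)  (in 2 steps)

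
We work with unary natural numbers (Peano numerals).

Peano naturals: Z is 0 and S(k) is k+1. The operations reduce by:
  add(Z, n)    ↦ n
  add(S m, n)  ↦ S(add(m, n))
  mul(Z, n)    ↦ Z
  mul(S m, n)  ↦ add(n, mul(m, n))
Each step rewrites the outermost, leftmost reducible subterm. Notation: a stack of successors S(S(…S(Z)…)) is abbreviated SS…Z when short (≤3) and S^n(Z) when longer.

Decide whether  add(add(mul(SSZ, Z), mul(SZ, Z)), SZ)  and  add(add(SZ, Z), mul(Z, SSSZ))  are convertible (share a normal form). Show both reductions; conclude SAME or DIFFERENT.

Answer: SAME — A ⇓ SZ, B ⇓ SZ

Working:
Term A:
  start: add(add(mul(SSZ, Z), mul(SZ, Z)), SZ)
  step 1: add(add(add(Z, mul(SZ, Z)), mul(SZ, Z)), SZ)
  step 2: add(add(mul(SZ, Z), mul(SZ, Z)), SZ)
  step 3: add(add(add(Z, mul(Z, Z)), mul(SZ, Z)), SZ)
  step 4: add(add(mul(Z, Z), mul(SZ, Z)), SZ)
  step 5: add(add(Z, mul(SZ, Z)), SZ)
  step 6: add(mul(SZ, Z), SZ)
  step 7: add(add(Z, mul(Z, Z)), SZ)
  step 8: add(mul(Z, Z), SZ)
  step 9: add(Z, SZ)
  step 10: SZ

Term B:
  start: add(add(SZ, Z), mul(Z, SSSZ))
  step 1: add(S(add(Z, Z)), mul(Z, SSSZ))
  step 2: S(add(add(Z, Z), mul(Z, SSSZ)))
  step 3: S(add(Z, mul(Z, SSSZ)))
  step 4: S(mul(Z, SSSZ))
  step 5: SZ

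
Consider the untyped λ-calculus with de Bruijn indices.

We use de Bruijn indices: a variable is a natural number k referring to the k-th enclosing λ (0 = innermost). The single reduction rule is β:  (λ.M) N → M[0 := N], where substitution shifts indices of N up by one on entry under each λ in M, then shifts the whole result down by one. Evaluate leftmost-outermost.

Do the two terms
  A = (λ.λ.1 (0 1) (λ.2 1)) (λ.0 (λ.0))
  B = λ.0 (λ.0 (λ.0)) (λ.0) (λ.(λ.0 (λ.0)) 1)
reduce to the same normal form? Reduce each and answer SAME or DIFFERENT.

Term A:
  start: (λ.λ.1 (0 1) (λ.2 1)) (λ.0 (λ.0))
  →1  λ.(λ.0 (λ.0)) (0 (λ.0 (λ.0))) (λ.(λ.0 (λ.0)) 1)
  →2  λ.0 (λ.0 (λ.0)) (λ.0) (λ.(λ.0 (λ.0)) 1)
  →3  λ.0 (λ.0 (λ.0)) (λ.0) (λ.1 (λ.0))

Term B:
  start: λ.0 (λ.0 (λ.0)) (λ.0) (λ.(λ.0 (λ.0)) 1)
  →1  λ.0 (λ.0 (λ.0)) (λ.0) (λ.1 (λ.0))

Answer: SAME — A ⇓ λ.0 (λ.0 (λ.0)) (λ.0) (λ.1 (λ.0)), B ⇓ λ.0 (λ.0 (λ.0)) (λ.0) (λ.1 (λ.0))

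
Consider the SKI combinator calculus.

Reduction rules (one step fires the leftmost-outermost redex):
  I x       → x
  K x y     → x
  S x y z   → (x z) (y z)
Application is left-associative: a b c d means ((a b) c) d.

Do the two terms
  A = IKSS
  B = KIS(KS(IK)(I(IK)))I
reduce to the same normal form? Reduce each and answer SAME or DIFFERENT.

Answer: DIFFERENT — A ⇓ S, B ⇓ SKI

Derivation:
Term A:
  start: IKSS
  →1  KSS
  →2  S

Term B:
  start: KIS(KS(IK)(I(IK)))I
  →1  I(KS(IK)(I(IK)))I
  →2  KS(IK)(I(IK))I
  →3  S(I(IK))I
  →4  S(IK)I
  →5  SKI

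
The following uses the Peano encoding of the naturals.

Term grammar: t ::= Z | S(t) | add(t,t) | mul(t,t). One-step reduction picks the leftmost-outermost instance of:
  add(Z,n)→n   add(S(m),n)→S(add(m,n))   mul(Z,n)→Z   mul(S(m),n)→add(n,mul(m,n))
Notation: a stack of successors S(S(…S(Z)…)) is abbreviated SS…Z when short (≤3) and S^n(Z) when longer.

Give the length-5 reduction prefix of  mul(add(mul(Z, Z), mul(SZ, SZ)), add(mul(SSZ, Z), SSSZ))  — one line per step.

Answer: after 5 steps: add(add(mul(SSZ, Z), SSSZ), mul(add(Z, mul(Z, SZ)), add(mul(SSZ, Z), SSSZ)))

Reduction:
  start: mul(add(mul(Z, Z), mul(SZ, SZ)), add(mul(SSZ, Z), SSSZ))
  step 1: mul(add(Z, mul(SZ, SZ)), add(mul(SSZ, Z), SSSZ))
  step 2: mul(mul(SZ, SZ), add(mul(SSZ, Z), SSSZ))
  step 3: mul(add(SZ, mul(Z, SZ)), add(mul(SSZ, Z), SSSZ))
  step 4: mul(S(add(Z, mul(Z, SZ))), add(mul(SSZ, Z), SSSZ))
  step 5: add(add(mul(SSZ, Z), SSSZ), mul(add(Z, mul(Z, SZ)), add(mul(SSZ, Z), SSSZ)))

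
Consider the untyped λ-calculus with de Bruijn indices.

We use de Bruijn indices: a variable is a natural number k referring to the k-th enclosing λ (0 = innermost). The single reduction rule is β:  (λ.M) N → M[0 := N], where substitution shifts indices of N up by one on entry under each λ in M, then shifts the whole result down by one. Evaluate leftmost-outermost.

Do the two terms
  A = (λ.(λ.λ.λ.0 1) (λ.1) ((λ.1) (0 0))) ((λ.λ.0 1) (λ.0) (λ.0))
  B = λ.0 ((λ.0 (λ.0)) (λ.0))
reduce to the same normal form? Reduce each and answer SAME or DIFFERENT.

Answer: SAME — A ⇓ λ.0 (λ.0), B ⇓ λ.0 (λ.0)

Reduction:
Term A:
  start: (λ.(λ.λ.λ.0 1) (λ.1) ((λ.1) (0 0))) ((λ.λ.0 1) (λ.0) (λ.0))
  →1  (λ.λ.λ.0 1) (λ.(λ.λ.0 1) (λ.0) (λ.0)) ((λ.(λ.λ.0 1) (λ.0) (λ.0)) ((λ.λ.0 1) (λ.0) (λ.0) ((λ.λ.0 1) (λ.0) (λ.0))))
  →2  (λ.λ.0 1) ((λ.(λ.λ.0 1) (λ.0) (λ.0)) ((λ.λ.0 1) (λ.0) (λ.0) ((λ.λ.0 1) (λ.0) (λ.0))))
  →3  λ.0 ((λ.(λ.λ.0 1) (λ.0) (λ.0)) ((λ.λ.0 1) (λ.0) (λ.0) ((λ.λ.0 1) (λ.0) (λ.0))))
  →4  λ.0 ((λ.λ.0 1) (λ.0) (λ.0))
  →5  λ.0 ((λ.0 (λ.0)) (λ.0))
  →6  λ.0 ((λ.0) (λ.0))
  →7  λ.0 (λ.0)

Term B:
  start: λ.0 ((λ.0 (λ.0)) (λ.0))
  →1  λ.0 ((λ.0) (λ.0))
  →2  λ.0 (λ.0)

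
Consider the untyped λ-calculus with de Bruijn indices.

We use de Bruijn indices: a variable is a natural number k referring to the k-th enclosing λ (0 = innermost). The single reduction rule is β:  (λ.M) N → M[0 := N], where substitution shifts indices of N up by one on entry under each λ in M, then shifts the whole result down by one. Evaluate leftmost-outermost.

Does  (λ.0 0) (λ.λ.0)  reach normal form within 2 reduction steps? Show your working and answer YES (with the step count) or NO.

  start: (λ.0 0) (λ.λ.0)
  step 1: (λ.λ.0) (λ.λ.0)
  step 2: λ.0

Answer: YES — reaches normal form λ.0 in 2 ≤ 2 steps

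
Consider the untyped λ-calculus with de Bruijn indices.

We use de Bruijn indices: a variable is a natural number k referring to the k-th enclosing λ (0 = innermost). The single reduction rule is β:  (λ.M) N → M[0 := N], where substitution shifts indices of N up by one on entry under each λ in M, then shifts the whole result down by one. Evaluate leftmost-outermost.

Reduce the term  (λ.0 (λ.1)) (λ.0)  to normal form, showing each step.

  start: (λ.0 (λ.1)) (λ.0)
  [1] (λ.0) (λ.λ.0)
  [2] λ.λ.0

Answer: normal form = λ.λ.0  (in 2 steps)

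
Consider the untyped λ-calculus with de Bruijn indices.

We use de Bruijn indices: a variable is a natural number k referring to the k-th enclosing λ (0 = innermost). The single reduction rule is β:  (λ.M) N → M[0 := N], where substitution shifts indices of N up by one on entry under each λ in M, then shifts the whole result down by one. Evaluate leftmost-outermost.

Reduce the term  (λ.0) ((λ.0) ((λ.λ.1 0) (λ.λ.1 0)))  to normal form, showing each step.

Answer: normal form = λ.λ.1 0  (in 4 steps)

Reduction:
  start: (λ.0) ((λ.0) ((λ.λ.1 0) (λ.λ.1 0)))
  step 1: (λ.0) ((λ.λ.1 0) (λ.λ.1 0))
  step 2: (λ.λ.1 0) (λ.λ.1 0)
  step 3: λ.(λ.λ.1 0) 0
  step 4: λ.λ.1 0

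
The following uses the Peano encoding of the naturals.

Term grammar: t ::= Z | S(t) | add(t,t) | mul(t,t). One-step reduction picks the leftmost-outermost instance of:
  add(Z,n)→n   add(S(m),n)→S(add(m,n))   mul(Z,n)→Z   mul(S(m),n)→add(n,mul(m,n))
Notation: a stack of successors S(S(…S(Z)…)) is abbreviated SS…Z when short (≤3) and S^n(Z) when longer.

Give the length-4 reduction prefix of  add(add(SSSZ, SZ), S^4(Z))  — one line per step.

  start: add(add(SSSZ, SZ), S^4(Z))
  →1  add(S(add(SSZ, SZ)), S^4(Z))
  →2  S(add(add(SSZ, SZ), S^4(Z)))
  →3  S(add(S(add(SZ, SZ)), S^4(Z)))
  →4  S(S(add(add(SZ, SZ), S^4(Z))))

Answer: after 4 steps: S(S(add(add(SZ, SZ), S^4(Z))))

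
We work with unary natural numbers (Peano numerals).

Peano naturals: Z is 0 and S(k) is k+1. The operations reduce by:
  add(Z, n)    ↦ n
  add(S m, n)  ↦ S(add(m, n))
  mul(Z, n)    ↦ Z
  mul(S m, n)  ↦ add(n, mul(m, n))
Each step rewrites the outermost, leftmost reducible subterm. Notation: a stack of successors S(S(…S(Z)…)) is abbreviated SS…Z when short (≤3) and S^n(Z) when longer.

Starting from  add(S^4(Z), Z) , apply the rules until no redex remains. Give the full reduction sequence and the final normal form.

Answer: normal form = S^4(Z)  (in 5 steps)

Working:
  start: add(S^4(Z), Z)
  →1  S(add(SSSZ, Z))
  →2  S(S(add(SSZ, Z)))
  →3  S(S(S(add(SZ, Z))))
  →4  S(S(S(S(add(Z, Z)))))
  →5  S^4(Z)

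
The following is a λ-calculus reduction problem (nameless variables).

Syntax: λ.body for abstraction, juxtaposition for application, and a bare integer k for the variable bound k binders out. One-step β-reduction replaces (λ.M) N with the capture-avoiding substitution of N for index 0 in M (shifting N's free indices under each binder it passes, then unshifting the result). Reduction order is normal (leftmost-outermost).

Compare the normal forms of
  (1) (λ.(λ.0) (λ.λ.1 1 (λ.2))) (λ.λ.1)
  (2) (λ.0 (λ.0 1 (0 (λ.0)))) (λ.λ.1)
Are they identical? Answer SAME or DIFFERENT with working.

Answer: DIFFERENT — A ⇓ λ.λ.1 1 (λ.2), B ⇓ λ.λ.0 (λ.λ.1) (0 (λ.0))

Derivation:
Term A:
  start: (λ.(λ.0) (λ.λ.1 1 (λ.2))) (λ.λ.1)
  [1] (λ.0) (λ.λ.1 1 (λ.2))
  [2] λ.λ.1 1 (λ.2)

Term B:
  start: (λ.0 (λ.0 1 (0 (λ.0)))) (λ.λ.1)
  [1] (λ.λ.1) (λ.0 (λ.λ.1) (0 (λ.0)))
  [2] λ.λ.0 (λ.λ.1) (0 (λ.0))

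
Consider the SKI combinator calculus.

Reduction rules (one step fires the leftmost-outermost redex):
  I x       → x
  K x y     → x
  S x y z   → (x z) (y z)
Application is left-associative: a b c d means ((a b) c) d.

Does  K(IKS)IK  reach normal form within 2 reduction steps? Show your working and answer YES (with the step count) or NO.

  start: K(IKS)IK
  [1] IKSK
  [2] KSK

Answer: NO — after 2 steps the term is KSK, not yet normal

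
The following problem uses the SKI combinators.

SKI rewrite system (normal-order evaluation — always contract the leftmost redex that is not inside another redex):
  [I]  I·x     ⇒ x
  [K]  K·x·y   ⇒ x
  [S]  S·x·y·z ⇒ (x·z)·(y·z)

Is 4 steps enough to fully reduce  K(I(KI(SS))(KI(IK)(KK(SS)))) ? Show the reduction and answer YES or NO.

  start: K(I(KI(SS))(KI(IK)(KK(SS))))
  step 1: K(KI(SS)(KI(IK)(KK(SS))))
  step 2: K(I(KI(IK)(KK(SS))))
  step 3: K(KI(IK)(KK(SS)))
  step 4: K(I(KK(SS)))

Answer: NO — after 4 steps the term is K(I(KK(SS))), not yet normal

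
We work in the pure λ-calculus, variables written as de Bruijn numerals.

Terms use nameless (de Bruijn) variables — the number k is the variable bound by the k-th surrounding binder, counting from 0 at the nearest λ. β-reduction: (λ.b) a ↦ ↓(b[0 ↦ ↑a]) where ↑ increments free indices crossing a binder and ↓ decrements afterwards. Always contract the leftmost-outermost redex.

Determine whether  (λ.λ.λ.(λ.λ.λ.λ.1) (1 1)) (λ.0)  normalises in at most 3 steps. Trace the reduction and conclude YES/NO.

Answer: YES — reaches normal form λ.λ.λ.λ.λ.1 in 2 ≤ 3 steps

Reduction:
  start: (λ.λ.λ.(λ.λ.λ.λ.1) (1 1)) (λ.0)
  [1] λ.λ.(λ.λ.λ.λ.1) (1 1)
  [2] λ.λ.λ.λ.λ.1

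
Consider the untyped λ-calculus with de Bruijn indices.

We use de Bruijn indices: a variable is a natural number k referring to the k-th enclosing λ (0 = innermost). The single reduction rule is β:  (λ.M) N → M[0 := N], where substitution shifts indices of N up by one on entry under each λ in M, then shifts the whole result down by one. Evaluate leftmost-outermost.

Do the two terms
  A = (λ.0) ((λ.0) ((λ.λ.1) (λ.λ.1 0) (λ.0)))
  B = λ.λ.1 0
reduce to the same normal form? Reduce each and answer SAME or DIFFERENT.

Term A:
  start: (λ.0) ((λ.0) ((λ.λ.1) (λ.λ.1 0) (λ.0)))
  step 1: (λ.0) ((λ.λ.1) (λ.λ.1 0) (λ.0))
  step 2: (λ.λ.1) (λ.λ.1 0) (λ.0)
  step 3: (λ.λ.λ.1 0) (λ.0)
  step 4: λ.λ.1 0

Term B:
  start: λ.λ.1 0

Answer: SAME — A ⇓ λ.λ.1 0, B ⇓ λ.λ.1 0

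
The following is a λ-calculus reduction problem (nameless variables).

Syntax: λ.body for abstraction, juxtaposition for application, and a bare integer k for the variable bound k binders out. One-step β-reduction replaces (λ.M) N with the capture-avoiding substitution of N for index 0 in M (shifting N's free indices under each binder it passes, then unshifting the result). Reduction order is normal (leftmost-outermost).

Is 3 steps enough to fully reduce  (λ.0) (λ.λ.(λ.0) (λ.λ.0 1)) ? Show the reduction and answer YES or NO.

Answer: YES — reaches normal form λ.λ.λ.λ.0 1 in 2 ≤ 3 steps

Working:
  start: (λ.0) (λ.λ.(λ.0) (λ.λ.0 1))
  →1  λ.λ.(λ.0) (λ.λ.0 1)
  →2  λ.λ.λ.λ.0 1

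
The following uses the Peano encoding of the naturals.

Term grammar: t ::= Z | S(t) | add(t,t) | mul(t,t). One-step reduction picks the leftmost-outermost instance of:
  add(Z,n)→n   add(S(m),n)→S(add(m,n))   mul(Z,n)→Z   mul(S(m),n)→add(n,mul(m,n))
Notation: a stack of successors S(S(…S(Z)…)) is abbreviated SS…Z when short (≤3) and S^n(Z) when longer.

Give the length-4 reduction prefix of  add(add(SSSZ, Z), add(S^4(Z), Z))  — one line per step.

Answer: after 4 steps: S(S(add(add(SZ, Z), add(S^4(Z), Z))))

Derivation:
  start: add(add(SSSZ, Z), add(S^4(Z), Z))
  →1  add(S(add(SSZ, Z)), add(S^4(Z), Z))
  →2  S(add(add(SSZ, Z), add(S^4(Z), Z)))
  →3  S(add(S(add(SZ, Z)), add(S^4(Z), Z)))
  →4  S(S(add(add(SZ, Z), add(S^4(Z), Z))))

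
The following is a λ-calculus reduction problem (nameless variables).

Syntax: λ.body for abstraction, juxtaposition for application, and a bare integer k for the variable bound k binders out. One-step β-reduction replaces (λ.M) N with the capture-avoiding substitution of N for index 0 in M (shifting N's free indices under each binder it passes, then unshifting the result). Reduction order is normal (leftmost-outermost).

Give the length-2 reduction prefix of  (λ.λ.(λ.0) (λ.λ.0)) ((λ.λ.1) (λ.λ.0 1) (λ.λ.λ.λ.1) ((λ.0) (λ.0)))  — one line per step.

Answer: after 2 steps: λ.λ.λ.0

Reduction:
  start: (λ.λ.(λ.0) (λ.λ.0)) ((λ.λ.1) (λ.λ.0 1) (λ.λ.λ.λ.1) ((λ.0) (λ.0)))
  [1] λ.(λ.0) (λ.λ.0)
  [2] λ.λ.λ.0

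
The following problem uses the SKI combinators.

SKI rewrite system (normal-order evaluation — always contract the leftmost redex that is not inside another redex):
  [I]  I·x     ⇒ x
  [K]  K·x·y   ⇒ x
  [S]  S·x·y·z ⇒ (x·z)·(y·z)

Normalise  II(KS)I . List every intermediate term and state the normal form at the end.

Answer: normal form = S  (in 3 steps)

Derivation:
  start: II(KS)I
  [1] I(KS)I
  [2] KSI
  [3] S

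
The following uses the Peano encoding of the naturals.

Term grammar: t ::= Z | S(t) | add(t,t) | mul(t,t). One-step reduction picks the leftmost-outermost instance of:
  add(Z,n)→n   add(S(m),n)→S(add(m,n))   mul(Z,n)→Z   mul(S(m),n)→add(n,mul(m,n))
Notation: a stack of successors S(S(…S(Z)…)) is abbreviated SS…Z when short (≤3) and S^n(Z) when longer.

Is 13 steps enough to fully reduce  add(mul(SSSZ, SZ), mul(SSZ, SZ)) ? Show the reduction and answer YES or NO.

Answer: NO — after 13 steps the term is S(S(S(add(Z, mul(SSZ, SZ))))), not yet normal

Derivation:
  start: add(mul(SSSZ, SZ), mul(SSZ, SZ))
  →1  add(add(SZ, mul(SSZ, SZ)), mul(SSZ, SZ))
  →2  add(S(add(Z, mul(SSZ, SZ))), mul(SSZ, SZ))
  →3  S(add(add(Z, mul(SSZ, SZ)), mul(SSZ, SZ)))
  →4  S(add(mul(SSZ, SZ), mul(SSZ, SZ)))
  →5  S(add(add(SZ, mul(SZ, SZ)), mul(SSZ, SZ)))
  →6  S(add(S(add(Z, mul(SZ, SZ))), mul(SSZ, SZ)))
  →7  S(S(add(add(Z, mul(SZ, SZ)), mul(SSZ, SZ))))
  →8  S(S(add(mul(SZ, SZ), mul(SSZ, SZ))))
  →9  S(S(add(add(SZ, mul(Z, SZ)), mul(SSZ, SZ))))
  →10  S(S(add(S(add(Z, mul(Z, SZ))), mul(SSZ, SZ))))
  →11  S(S(S(add(add(Z, mul(Z, SZ)), mul(SSZ, SZ)))))
  →12  S(S(S(add(mul(Z, SZ), mul(SSZ, SZ)))))
  →13  S(S(S(add(Z, mul(SSZ, SZ)))))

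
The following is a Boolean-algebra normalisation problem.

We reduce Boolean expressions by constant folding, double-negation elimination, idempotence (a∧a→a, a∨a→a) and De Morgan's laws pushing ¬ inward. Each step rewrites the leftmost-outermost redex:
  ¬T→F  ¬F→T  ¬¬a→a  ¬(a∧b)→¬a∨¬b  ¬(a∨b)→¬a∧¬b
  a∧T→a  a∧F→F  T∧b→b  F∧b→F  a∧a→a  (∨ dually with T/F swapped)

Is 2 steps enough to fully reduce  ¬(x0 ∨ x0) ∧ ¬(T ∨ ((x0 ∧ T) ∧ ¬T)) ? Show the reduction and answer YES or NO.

  start: ¬(x0 ∨ x0) ∧ ¬(T ∨ ((x0 ∧ T) ∧ ¬T))
  [1] (¬x0 ∧ ¬x0) ∧ ¬(T ∨ ((x0 ∧ T) ∧ ¬T))
  [2] ¬x0 ∧ ¬(T ∨ ((x0 ∧ T) ∧ ¬T))

Answer: NO — after 2 steps the term is ¬x0 ∧ ¬(T ∨ ((x0 ∧ T) ∧ ¬T)), not yet normal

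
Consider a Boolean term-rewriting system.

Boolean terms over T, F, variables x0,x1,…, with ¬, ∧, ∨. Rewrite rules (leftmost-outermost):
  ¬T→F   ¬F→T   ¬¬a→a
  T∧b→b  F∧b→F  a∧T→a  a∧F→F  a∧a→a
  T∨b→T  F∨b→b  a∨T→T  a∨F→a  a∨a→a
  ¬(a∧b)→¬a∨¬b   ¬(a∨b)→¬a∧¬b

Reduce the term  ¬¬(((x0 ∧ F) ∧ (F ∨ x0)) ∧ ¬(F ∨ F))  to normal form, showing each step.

  start: ¬¬(((x0 ∧ F) ∧ (F ∨ x0)) ∧ ¬(F ∨ F))
  step 1: ((x0 ∧ F) ∧ (F ∨ x0)) ∧ ¬(F ∨ F)
  step 2: (F ∧ (F ∨ x0)) ∧ ¬(F ∨ F)
  step 3: F ∧ ¬(F ∨ F)
  step 4: F

Answer: normal form = F  (in 4 steps)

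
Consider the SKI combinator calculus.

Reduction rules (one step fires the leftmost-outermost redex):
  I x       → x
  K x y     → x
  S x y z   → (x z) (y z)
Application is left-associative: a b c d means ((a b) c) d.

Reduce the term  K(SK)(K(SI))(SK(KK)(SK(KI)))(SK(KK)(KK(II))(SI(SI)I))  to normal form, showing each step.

Answer: normal form = K(SII)  (in 9 steps)

Reduction:
  start: K(SK)(K(SI))(SK(KK)(SK(KI)))(SK(KK)(KK(II))(SI(SI)I))
  [1] SK(SK(KK)(SK(KI)))(SK(KK)(KK(II))(SI(SI)I))
  [2] K(SK(KK)(KK(II))(SI(SI)I))(SK(KK)(SK(KI))(SK(KK)(KK(II))(SI(SI)I)))
  [3] SK(KK)(KK(II))(SI(SI)I)
  [4] K(KK(II))(KK(KK(II)))(SI(SI)I)
  [5] KK(II)(SI(SI)I)
  [6] K(SI(SI)I)
  [7] K(II(SII))
  [8] K(I(SII))
  [9] K(SII)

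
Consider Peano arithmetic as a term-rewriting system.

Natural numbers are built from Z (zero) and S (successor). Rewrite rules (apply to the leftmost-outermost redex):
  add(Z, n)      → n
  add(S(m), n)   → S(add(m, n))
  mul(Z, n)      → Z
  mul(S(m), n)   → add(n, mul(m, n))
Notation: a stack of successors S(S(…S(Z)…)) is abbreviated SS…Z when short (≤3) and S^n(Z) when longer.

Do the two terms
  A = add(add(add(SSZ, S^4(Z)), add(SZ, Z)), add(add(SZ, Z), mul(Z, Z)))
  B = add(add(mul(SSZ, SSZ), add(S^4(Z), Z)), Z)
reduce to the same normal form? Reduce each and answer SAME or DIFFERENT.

Term A:
  start: add(add(add(SSZ, S^4(Z)), add(SZ, Z)), add(add(SZ, Z), mul(Z, Z)))
  →1  add(add(S(add(SZ, S^4(Z))), add(SZ, Z)), add(add(SZ, Z), mul(Z, Z)))
  →2  add(S(add(add(SZ, S^4(Z)), add(SZ, Z))), add(add(SZ, Z), mul(Z, Z)))
  →3  S(add(add(add(SZ, S^4(Z)), add(SZ, Z)), add(add(SZ, Z), mul(Z, Z))))
  →4  S(add(add(S(add(Z, S^4(Z))), add(SZ, Z)), add(add(SZ, Z), mul(Z, Z))))
  →5  S(add(S(add(add(Z, S^4(Z)), add(SZ, Z))), add(add(SZ, Z), mul(Z, Z))))
  →6  S(S(add(add(add(Z, S^4(Z)), add(SZ, Z)), add(add(SZ, Z), mul(Z, Z)))))
  →7  S(S(add(add(S^4(Z), add(SZ, Z)), add(add(SZ, Z), mul(Z, Z)))))
  →8  S(S(add(S(add(SSSZ, add(SZ, Z))), add(add(SZ, Z), mul(Z, Z)))))
  →9  S(S(S(add(add(SSSZ, add(SZ, Z)), add(add(SZ, Z), mul(Z, Z))))))
  →10  S(S(S(add(S(add(SSZ, add(SZ, Z))), add(add(SZ, Z), mul(Z, Z))))))
  →11  S(S(S(S(add(add(SSZ, add(SZ, Z)), add(add(SZ, Z), mul(Z, Z)))))))
  →12  S(S(S(S(add(S(add(SZ, add(SZ, Z))), add(add(SZ, Z), mul(Z, Z)))))))
  →13  S(S(S(S(S(add(add(SZ, add(SZ, Z)), add(add(SZ, Z), mul(Z, Z))))))))
  →14  S(S(S(S(S(add(S(add(Z, add(SZ, Z))), add(add(SZ, Z), mul(Z, Z))))))))
  →15  S(S(S(S(S(S(add(add(Z, add(SZ, Z)), add(add(SZ, Z), mul(Z, Z)))))))))
  →16  S(S(S(S(S(S(add(add(SZ, Z), add(add(SZ, Z), mul(Z, Z)))))))))
  →17  S(S(S(S(S(S(add(S(add(Z, Z)), add(add(SZ, Z), mul(Z, Z)))))))))
  →18  S(S(S(S(S(S(S(add(add(Z, Z), add(add(SZ, Z), mul(Z, Z))))))))))
  →19  S(S(S(S(S(S(S(add(Z, add(add(SZ, Z), mul(Z, Z))))))))))
  →20  S(S(S(S(S(S(S(add(add(SZ, Z), mul(Z, Z)))))))))
  →21  S(S(S(S(S(S(S(add(S(add(Z, Z)), mul(Z, Z)))))))))
  →22  S(S(S(S(S(S(S(S(add(add(Z, Z), mul(Z, Z))))))))))
  →23  S(S(S(S(S(S(S(S(add(Z, mul(Z, Z))))))))))
  →24  S(S(S(S(S(S(S(S(mul(Z, Z)))))))))
  →25  S^8(Z)

Term B:
  start: add(add(mul(SSZ, SSZ), add(S^4(Z), Z)), Z)
  →1  add(add(add(SSZ, mul(SZ, SSZ)), add(S^4(Z), Z)), Z)
  →2  add(add(S(add(SZ, mul(SZ, SSZ))), add(S^4(Z), Z)), Z)
  →3  add(S(add(add(SZ, mul(SZ, SSZ)), add(S^4(Z), Z))), Z)
  →4  S(add(add(add(SZ, mul(SZ, SSZ)), add(S^4(Z), Z)), Z))
  →5  S(add(add(S(add(Z, mul(SZ, SSZ))), add(S^4(Z), Z)), Z))
  →6  S(add(S(add(add(Z, mul(SZ, SSZ)), add(S^4(Z), Z))), Z))
  →7  S(S(add(add(add(Z, mul(SZ, SSZ)), add(S^4(Z), Z)), Z)))
  →8  S(S(add(add(mul(SZ, SSZ), add(S^4(Z), Z)), Z)))
  →9  S(S(add(add(add(SSZ, mul(Z, SSZ)), add(S^4(Z), Z)), Z)))
  →10  S(S(add(add(S(add(SZ, mul(Z, SSZ))), add(S^4(Z), Z)), Z)))
  →11  S(S(add(S(add(add(SZ, mul(Z, SSZ)), add(S^4(Z), Z))), Z)))
  →12  S(S(S(add(add(add(SZ, mul(Z, SSZ)), add(S^4(Z), Z)), Z))))
  →13  S(S(S(add(add(S(add(Z, mul(Z, SSZ))), add(S^4(Z), Z)), Z))))
  →14  S(S(S(add(S(add(add(Z, mul(Z, SSZ)), add(S^4(Z), Z))), Z))))
  →15  S(S(S(S(add(add(add(Z, mul(Z, SSZ)), add(S^4(Z), Z)), Z)))))
  →16  S(S(S(S(add(add(mul(Z, SSZ), add(S^4(Z), Z)), Z)))))
  →17  S(S(S(S(add(add(Z, add(S^4(Z), Z)), Z)))))
  →18  S(S(S(S(add(add(S^4(Z), Z), Z)))))
  →19  S(S(S(S(add(S(add(SSSZ, Z)), Z)))))
  →20  S(S(S(S(S(add(add(SSSZ, Z), Z))))))
  →21  S(S(S(S(S(add(S(add(SSZ, Z)), Z))))))
  →22  S(S(S(S(S(S(add(add(SSZ, Z), Z)))))))
  →23  S(S(S(S(S(S(add(S(add(SZ, Z)), Z)))))))
  →24  S(S(S(S(S(S(S(add(add(SZ, Z), Z))))))))
  →25  S(S(S(S(S(S(S(add(S(add(Z, Z)), Z))))))))
  →26  S(S(S(S(S(S(S(S(add(add(Z, Z), Z)))))))))
  →27  S(S(S(S(S(S(S(S(add(Z, Z)))))))))
  →28  S^8(Z)

Answer: SAME — A ⇓ S^8(Z), B ⇓ S^8(Z)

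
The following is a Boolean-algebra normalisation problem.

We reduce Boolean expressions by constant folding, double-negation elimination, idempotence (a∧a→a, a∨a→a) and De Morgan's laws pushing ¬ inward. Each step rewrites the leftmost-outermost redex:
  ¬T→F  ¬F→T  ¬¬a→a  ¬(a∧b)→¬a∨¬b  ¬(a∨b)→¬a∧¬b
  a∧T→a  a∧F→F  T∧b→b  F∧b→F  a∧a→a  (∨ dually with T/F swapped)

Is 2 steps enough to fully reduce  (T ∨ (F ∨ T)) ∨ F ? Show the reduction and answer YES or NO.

Answer: YES — reaches normal form T in 2 ≤ 2 steps

Reduction:
  start: (T ∨ (F ∨ T)) ∨ F
  step 1: T ∨ (F ∨ T)
  step 2: T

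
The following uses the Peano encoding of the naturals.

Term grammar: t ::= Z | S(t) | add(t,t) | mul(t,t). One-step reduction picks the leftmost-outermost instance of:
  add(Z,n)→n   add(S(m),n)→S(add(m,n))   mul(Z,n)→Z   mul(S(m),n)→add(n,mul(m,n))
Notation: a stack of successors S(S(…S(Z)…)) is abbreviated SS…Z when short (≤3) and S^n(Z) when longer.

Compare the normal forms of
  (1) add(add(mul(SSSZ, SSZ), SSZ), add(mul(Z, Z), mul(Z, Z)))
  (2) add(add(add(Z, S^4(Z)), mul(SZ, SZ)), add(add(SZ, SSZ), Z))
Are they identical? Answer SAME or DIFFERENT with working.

Answer: SAME — A ⇓ S^8(Z), B ⇓ S^8(Z)

Derivation:
Term A:
  start: add(add(mul(SSSZ, SSZ), SSZ), add(mul(Z, Z), mul(Z, Z)))
  step 1: add(add(add(SSZ, mul(SSZ, SSZ)), SSZ), add(mul(Z, Z), mul(Z, Z)))
  step 2: add(add(S(add(SZ, mul(SSZ, SSZ))), SSZ), add(mul(Z, Z), mul(Z, Z)))
  step 3: add(S(add(add(SZ, mul(SSZ, SSZ)), SSZ)), add(mul(Z, Z), mul(Z, Z)))
  step 4: S(add(add(add(SZ, mul(SSZ, SSZ)), SSZ), add(mul(Z, Z), mul(Z, Z))))
  step 5: S(add(add(S(add(Z, mul(SSZ, SSZ))), SSZ), add(mul(Z, Z), mul(Z, Z))))
  step 6: S(add(S(add(add(Z, mul(SSZ, SSZ)), SSZ)), add(mul(Z, Z), mul(Z, Z))))
  step 7: S(S(add(add(add(Z, mul(SSZ, SSZ)), SSZ), add(mul(Z, Z), mul(Z, Z)))))
  step 8: S(S(add(add(mul(SSZ, SSZ), SSZ), add(mul(Z, Z), mul(Z, Z)))))
  step 9: S(S(add(add(add(SSZ, mul(SZ, SSZ)), SSZ), add(mul(Z, Z), mul(Z, Z)))))
  step 10: S(S(add(add(S(add(SZ, mul(SZ, SSZ))), SSZ), add(mul(Z, Z), mul(Z, Z)))))
  step 11: S(S(add(S(add(add(SZ, mul(SZ, SSZ)), SSZ)), add(mul(Z, Z), mul(Z, Z)))))
  step 12: S(S(S(add(add(add(SZ, mul(SZ, SSZ)), SSZ), add(mul(Z, Z), mul(Z, Z))))))
  step 13: S(S(S(add(add(S(add(Z, mul(SZ, SSZ))), SSZ), add(mul(Z, Z), mul(Z, Z))))))
  step 14: S(S(S(add(S(add(add(Z, mul(SZ, SSZ)), SSZ)), add(mul(Z, Z), mul(Z, Z))))))
  step 15: S(S(S(S(add(add(add(Z, mul(SZ, SSZ)), SSZ), add(mul(Z, Z), mul(Z, Z)))))))
  step 16: S(S(S(S(add(add(mul(SZ, SSZ), SSZ), add(mul(Z, Z), mul(Z, Z)))))))
  step 17: S(S(S(S(add(add(add(SSZ, mul(Z, SSZ)), SSZ), add(mul(Z, Z), mul(Z, Z)))))))
  step 18: S(S(S(S(add(add(S(add(SZ, mul(Z, SSZ))), SSZ), add(mul(Z, Z), mul(Z, Z)))))))
  step 19: S(S(S(S(add(S(add(add(SZ, mul(Z, SSZ)), SSZ)), add(mul(Z, Z), mul(Z, Z)))))))
  step 20: S(S(S(S(S(add(add(add(SZ, mul(Z, SSZ)), SSZ), add(mul(Z, Z), mul(Z, Z))))))))
  step 21: S(S(S(S(S(add(add(S(add(Z, mul(Z, SSZ))), SSZ), add(mul(Z, Z), mul(Z, Z))))))))
  step 22: S(S(S(S(S(add(S(add(add(Z, mul(Z, SSZ)), SSZ)), add(mul(Z, Z), mul(Z, Z))))))))
  step 23: S(S(S(S(S(S(add(add(add(Z, mul(Z, SSZ)), SSZ), add(mul(Z, Z), mul(Z, Z)))))))))
  step 24: S(S(S(S(S(S(add(add(mul(Z, SSZ), SSZ), add(mul(Z, Z), mul(Z, Z)))))))))
  step 25: S(S(S(S(S(S(add(add(Z, SSZ), add(mul(Z, Z), mul(Z, Z)))))))))
  step 26: S(S(S(S(S(S(add(SSZ, add(mul(Z, Z), mul(Z, Z)))))))))
  step 27: S(S(S(S(S(S(S(add(SZ, add(mul(Z, Z), mul(Z, Z))))))))))
  step 28: S(S(S(S(S(S(S(S(add(Z, add(mul(Z, Z), mul(Z, Z)))))))))))
  step 29: S(S(S(S(S(S(S(S(add(mul(Z, Z), mul(Z, Z))))))))))
  step 30: S(S(S(S(S(S(S(S(add(Z, mul(Z, Z))))))))))
  step 31: S(S(S(S(S(S(S(S(mul(Z, Z)))))))))
  step 32: S^8(Z)

Term B:
  start: add(add(add(Z, S^4(Z)), mul(SZ, SZ)), add(add(SZ, SSZ), Z))
  step 1: add(add(S^4(Z), mul(SZ, SZ)), add(add(SZ, SSZ), Z))
  step 2: add(S(add(SSSZ, mul(SZ, SZ))), add(add(SZ, SSZ), Z))
  step 3: S(add(add(SSSZ, mul(SZ, SZ)), add(add(SZ, SSZ), Z)))
  step 4: S(add(S(add(SSZ, mul(SZ, SZ))), add(add(SZ, SSZ), Z)))
  step 5: S(S(add(add(SSZ, mul(SZ, SZ)), add(add(SZ, SSZ), Z))))
  step 6: S(S(add(S(add(SZ, mul(SZ, SZ))), add(add(SZ, SSZ), Z))))
  step 7: S(S(S(add(add(SZ, mul(SZ, SZ)), add(add(SZ, SSZ), Z)))))
  step 8: S(S(S(add(S(add(Z, mul(SZ, SZ))), add(add(SZ, SSZ), Z)))))
  step 9: S(S(S(S(add(add(Z, mul(SZ, SZ)), add(add(SZ, SSZ), Z))))))
  step 10: S(S(S(S(add(mul(SZ, SZ), add(add(SZ, SSZ), Z))))))
  step 11: S(S(S(S(add(add(SZ, mul(Z, SZ)), add(add(SZ, SSZ), Z))))))
  step 12: S(S(S(S(add(S(add(Z, mul(Z, SZ))), add(add(SZ, SSZ), Z))))))
  step 13: S(S(S(S(S(add(add(Z, mul(Z, SZ)), add(add(SZ, SSZ), Z)))))))
  step 14: S(S(S(S(S(add(mul(Z, SZ), add(add(SZ, SSZ), Z)))))))
  step 15: S(S(S(S(S(add(Z, add(add(SZ, SSZ), Z)))))))
  step 16: S(S(S(S(S(add(add(SZ, SSZ), Z))))))
  step 17: S(S(S(S(S(add(S(add(Z, SSZ)), Z))))))
  step 18: S(S(S(S(S(S(add(add(Z, SSZ), Z)))))))
  step 19: S(S(S(S(S(S(add(SSZ, Z)))))))
  step 20: S(S(S(S(S(S(S(add(SZ, Z))))))))
  step 21: S(S(S(S(S(S(S(S(add(Z, Z)))))))))
  step 22: S^8(Z)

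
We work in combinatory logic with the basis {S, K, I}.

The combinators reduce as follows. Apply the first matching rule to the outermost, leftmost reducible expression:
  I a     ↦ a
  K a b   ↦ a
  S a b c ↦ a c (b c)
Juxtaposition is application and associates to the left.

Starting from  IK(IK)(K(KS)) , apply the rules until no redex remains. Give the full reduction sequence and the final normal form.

Answer: normal form = K  (in 3 steps)

Derivation:
  start: IK(IK)(K(KS))
  [1] K(IK)(K(KS))
  [2] IK
  [3] K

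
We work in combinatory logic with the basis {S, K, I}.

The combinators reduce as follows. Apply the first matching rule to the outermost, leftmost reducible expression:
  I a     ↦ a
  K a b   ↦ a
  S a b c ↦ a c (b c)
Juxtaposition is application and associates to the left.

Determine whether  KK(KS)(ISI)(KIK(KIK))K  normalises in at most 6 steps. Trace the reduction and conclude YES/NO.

  start: KK(KS)(ISI)(KIK(KIK))K
  →1  K(ISI)(KIK(KIK))K
  →2  ISIK
  →3  SIK

Answer: YES — reaches normal form SIK in 3 ≤ 6 steps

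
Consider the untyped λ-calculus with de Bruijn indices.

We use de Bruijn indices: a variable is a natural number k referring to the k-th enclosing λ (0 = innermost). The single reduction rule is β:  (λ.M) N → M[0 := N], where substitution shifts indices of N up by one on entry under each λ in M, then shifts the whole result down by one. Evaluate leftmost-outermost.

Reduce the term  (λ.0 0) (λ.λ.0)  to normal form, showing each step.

  start: (λ.0 0) (λ.λ.0)
  [1] (λ.λ.0) (λ.λ.0)
  [2] λ.0

Answer: normal form = λ.0  (in 2 steps)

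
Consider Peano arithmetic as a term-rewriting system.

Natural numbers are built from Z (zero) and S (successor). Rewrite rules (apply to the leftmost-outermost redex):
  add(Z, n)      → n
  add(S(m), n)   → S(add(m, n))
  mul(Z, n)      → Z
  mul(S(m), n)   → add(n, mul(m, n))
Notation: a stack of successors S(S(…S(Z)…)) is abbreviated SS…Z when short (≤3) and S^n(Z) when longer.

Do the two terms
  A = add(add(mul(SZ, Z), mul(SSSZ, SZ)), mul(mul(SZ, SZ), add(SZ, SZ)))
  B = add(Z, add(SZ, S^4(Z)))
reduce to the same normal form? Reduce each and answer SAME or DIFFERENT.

Term A:
  start: add(add(mul(SZ, Z), mul(SSSZ, SZ)), mul(mul(SZ, SZ), add(SZ, SZ)))
  step 1: add(add(add(Z, mul(Z, Z)), mul(SSSZ, SZ)), mul(mul(SZ, SZ), add(SZ, SZ)))
  step 2: add(add(mul(Z, Z), mul(SSSZ, SZ)), mul(mul(SZ, SZ), add(SZ, SZ)))
  step 3: add(add(Z, mul(SSSZ, SZ)), mul(mul(SZ, SZ), add(SZ, SZ)))
  step 4: add(mul(SSSZ, SZ), mul(mul(SZ, SZ), add(SZ, SZ)))
  step 5: add(add(SZ, mul(SSZ, SZ)), mul(mul(SZ, SZ), add(SZ, SZ)))
  step 6: add(S(add(Z, mul(SSZ, SZ))), mul(mul(SZ, SZ), add(SZ, SZ)))
  step 7: S(add(add(Z, mul(SSZ, SZ)), mul(mul(SZ, SZ), add(SZ, SZ))))
  step 8: S(add(mul(SSZ, SZ), mul(mul(SZ, SZ), add(SZ, SZ))))
  step 9: S(add(add(SZ, mul(SZ, SZ)), mul(mul(SZ, SZ), add(SZ, SZ))))
  step 10: S(add(S(add(Z, mul(SZ, SZ))), mul(mul(SZ, SZ), add(SZ, SZ))))
  step 11: S(S(add(add(Z, mul(SZ, SZ)), mul(mul(SZ, SZ), add(SZ, SZ)))))
  step 12: S(S(add(mul(SZ, SZ), mul(mul(SZ, SZ), add(SZ, SZ)))))
  step 13: S(S(add(add(SZ, mul(Z, SZ)), mul(mul(SZ, SZ), add(SZ, SZ)))))
  step 14: S(S(add(S(add(Z, mul(Z, SZ))), mul(mul(SZ, SZ), add(SZ, SZ)))))
  step 15: S(S(S(add(add(Z, mul(Z, SZ)), mul(mul(SZ, SZ), add(SZ, SZ))))))
  step 16: S(S(S(add(mul(Z, SZ), mul(mul(SZ, SZ), add(SZ, SZ))))))
  step 17: S(S(S(add(Z, mul(mul(SZ, SZ), add(SZ, SZ))))))
  step 18: S(S(S(mul(mul(SZ, SZ), add(SZ, SZ)))))
  step 19: S(S(S(mul(add(SZ, mul(Z, SZ)), add(SZ, SZ)))))
  step 20: S(S(S(mul(S(add(Z, mul(Z, SZ))), add(SZ, SZ)))))
  step 21: S(S(S(add(add(SZ, SZ), mul(add(Z, mul(Z, SZ)), add(SZ, SZ))))))
  step 22: S(S(S(add(S(add(Z, SZ)), mul(add(Z, mul(Z, SZ)), add(SZ, SZ))))))
  step 23: S(S(S(S(add(add(Z, SZ), mul(add(Z, mul(Z, SZ)), add(SZ, SZ)))))))
  step 24: S(S(S(S(add(SZ, mul(add(Z, mul(Z, SZ)), add(SZ, SZ)))))))
  step 25: S(S(S(S(S(add(Z, mul(add(Z, mul(Z, SZ)), add(SZ, SZ))))))))
  step 26: S(S(S(S(S(mul(add(Z, mul(Z, SZ)), add(SZ, SZ)))))))
  step 27: S(S(S(S(S(mul(mul(Z, SZ), add(SZ, SZ)))))))
  step 28: S(S(S(S(S(mul(Z, add(SZ, SZ)))))))
  step 29: S^5(Z)

Term B:
  start: add(Z, add(SZ, S^4(Z)))
  step 1: add(SZ, S^4(Z))
  step 2: S(add(Z, S^4(Z)))
  step 3: S^5(Z)

Answer: SAME — A ⇓ S^5(Z), B ⇓ S^5(Z)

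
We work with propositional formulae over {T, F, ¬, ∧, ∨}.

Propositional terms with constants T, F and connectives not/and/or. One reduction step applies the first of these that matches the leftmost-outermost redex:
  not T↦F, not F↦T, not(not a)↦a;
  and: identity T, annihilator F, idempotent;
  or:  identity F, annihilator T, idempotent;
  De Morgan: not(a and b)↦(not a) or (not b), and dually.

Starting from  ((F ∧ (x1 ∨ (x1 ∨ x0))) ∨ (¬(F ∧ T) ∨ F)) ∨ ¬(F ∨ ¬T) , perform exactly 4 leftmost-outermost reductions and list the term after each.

Answer: after 4 steps: (¬F ∨ ¬T) ∨ ¬(F ∨ ¬T)

Working:
  start: ((F ∧ (x1 ∨ (x1 ∨ x0))) ∨ (¬(F ∧ T) ∨ F)) ∨ ¬(F ∨ ¬T)
  step 1: (F ∨ (¬(F ∧ T) ∨ F)) ∨ ¬(F ∨ ¬T)
  step 2: (¬(F ∧ T) ∨ F) ∨ ¬(F ∨ ¬T)
  step 3: ¬(F ∧ T) ∨ ¬(F ∨ ¬T)
  step 4: (¬F ∨ ¬T) ∨ ¬(F ∨ ¬T)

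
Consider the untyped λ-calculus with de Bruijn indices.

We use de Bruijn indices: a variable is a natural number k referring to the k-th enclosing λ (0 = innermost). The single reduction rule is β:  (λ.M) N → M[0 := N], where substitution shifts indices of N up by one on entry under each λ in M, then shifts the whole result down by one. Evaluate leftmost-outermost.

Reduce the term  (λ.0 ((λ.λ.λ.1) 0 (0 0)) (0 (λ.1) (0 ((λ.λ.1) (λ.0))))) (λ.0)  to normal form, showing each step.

Answer: normal form = λ.0  (in 6 steps)

Working:
  start: (λ.0 ((λ.λ.λ.1) 0 (0 0)) (0 (λ.1) (0 ((λ.λ.1) (λ.0))))) (λ.0)
  →1  (λ.0) ((λ.λ.λ.1) (λ.0) ((λ.0) (λ.0))) ((λ.0) (λ.λ.0) ((λ.0) ((λ.λ.1) (λ.0))))
  →2  (λ.λ.λ.1) (λ.0) ((λ.0) (λ.0)) ((λ.0) (λ.λ.0) ((λ.0) ((λ.λ.1) (λ.0))))
  →3  (λ.λ.1) ((λ.0) (λ.0)) ((λ.0) (λ.λ.0) ((λ.0) ((λ.λ.1) (λ.0))))
  →4  (λ.(λ.0) (λ.0)) ((λ.0) (λ.λ.0) ((λ.0) ((λ.λ.1) (λ.0))))
  →5  (λ.0) (λ.0)
  →6  λ.0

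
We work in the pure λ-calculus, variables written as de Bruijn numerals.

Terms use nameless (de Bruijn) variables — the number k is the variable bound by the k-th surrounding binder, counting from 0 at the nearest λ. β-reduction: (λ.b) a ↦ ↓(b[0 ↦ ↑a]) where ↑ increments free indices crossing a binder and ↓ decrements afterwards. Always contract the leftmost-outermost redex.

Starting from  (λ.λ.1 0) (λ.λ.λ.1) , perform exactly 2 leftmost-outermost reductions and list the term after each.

Answer: after 2 steps: λ.λ.λ.1

Reduction:
  start: (λ.λ.1 0) (λ.λ.λ.1)
  [1] λ.(λ.λ.λ.1) 0
  [2] λ.λ.λ.1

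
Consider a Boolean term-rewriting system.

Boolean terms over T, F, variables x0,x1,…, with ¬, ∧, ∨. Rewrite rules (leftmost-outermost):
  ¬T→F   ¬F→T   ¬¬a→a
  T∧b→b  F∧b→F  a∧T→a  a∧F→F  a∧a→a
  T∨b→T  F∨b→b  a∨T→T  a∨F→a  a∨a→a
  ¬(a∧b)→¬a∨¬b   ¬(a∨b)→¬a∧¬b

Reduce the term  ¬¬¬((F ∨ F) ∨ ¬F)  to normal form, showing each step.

Answer: normal form = F  (in 7 steps)

Derivation:
  start: ¬¬¬((F ∨ F) ∨ ¬F)
  [1] ¬((F ∨ F) ∨ ¬F)
  [2] ¬(F ∨ F) ∧ ¬¬F
  [3] (¬F ∧ ¬F) ∧ ¬¬F
  [4] ¬F ∧ ¬¬F
  [5] T ∧ ¬¬F
  [6] ¬¬F
  [7] F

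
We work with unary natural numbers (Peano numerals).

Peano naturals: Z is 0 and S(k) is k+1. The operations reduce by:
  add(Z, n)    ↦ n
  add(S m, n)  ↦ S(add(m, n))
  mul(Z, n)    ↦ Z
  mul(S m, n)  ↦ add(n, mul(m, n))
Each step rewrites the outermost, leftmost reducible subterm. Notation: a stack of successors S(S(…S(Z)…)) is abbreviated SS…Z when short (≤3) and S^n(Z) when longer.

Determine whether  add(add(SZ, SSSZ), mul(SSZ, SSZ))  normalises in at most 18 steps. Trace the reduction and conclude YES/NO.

Answer: YES — reaches normal form S^8(Z) in 16 ≤ 18 steps

Derivation:
  start: add(add(SZ, SSSZ), mul(SSZ, SSZ))
  →1  add(S(add(Z, SSSZ)), mul(SSZ, SSZ))
  →2  S(add(add(Z, SSSZ), mul(SSZ, SSZ)))
  →3  S(add(SSSZ, mul(SSZ, SSZ)))
  →4  S(S(add(SSZ, mul(SSZ, SSZ))))
  →5  S(S(S(add(SZ, mul(SSZ, SSZ)))))
  →6  S(S(S(S(add(Z, mul(SSZ, SSZ))))))
  →7  S(S(S(S(mul(SSZ, SSZ)))))
  →8  S(S(S(S(add(SSZ, mul(SZ, SSZ))))))
  →9  S(S(S(S(S(add(SZ, mul(SZ, SSZ)))))))
  →10  S(S(S(S(S(S(add(Z, mul(SZ, SSZ))))))))
  →11  S(S(S(S(S(S(mul(SZ, SSZ)))))))
  →12  S(S(S(S(S(S(add(SSZ, mul(Z, SSZ))))))))
  →13  S(S(S(S(S(S(S(add(SZ, mul(Z, SSZ)))))))))
  →14  S(S(S(S(S(S(S(S(add(Z, mul(Z, SSZ))))))))))
  →15  S(S(S(S(S(S(S(S(mul(Z, SSZ)))))))))
  →16  S^8(Z)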